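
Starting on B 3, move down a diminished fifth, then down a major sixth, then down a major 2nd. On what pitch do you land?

Down a diminished fifth from B3: E#3 (6 semitones down).
Down a major sixth from E#3: G#2 (9 semitones down).
A major second down from G#2 is F#2.

F sharp 2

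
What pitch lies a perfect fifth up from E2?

B2

Five letter names up from E: B.
A perfect fifth spans 7 semitones, so from E2 the target pitch is B2.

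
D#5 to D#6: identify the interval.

perfect octave

D to D is the same letter name, plus an octave: an octave.
The perfect octave spans 12 semitones, and D#5 to D#6 is exactly 12 semitones — so this is a perfect octave.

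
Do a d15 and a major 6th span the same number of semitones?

No

A diminished fifteenth is 23 semitones but a major sixth is 9 semitones — different sizes.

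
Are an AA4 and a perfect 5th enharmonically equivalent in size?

Yes

A doubly augmented fourth spans 7 semitones, and a perfect fifth also spans 7 semitones — they're enharmonic.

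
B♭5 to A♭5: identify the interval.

Descending from Bb5 to Ab5 is the same interval as ascending Ab5 to Bb5.
A to B spans two letter names (A-B): a second.
The major second spans 2 semitones, and Ab5 to Bb5 is exactly 2 semitones — so this is a major second.

major second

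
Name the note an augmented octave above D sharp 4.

An octave keeps the letter name D, an octave up from D.
Moving 13 semitones up from D#4 (the size of an augmented octave) reaches D##5.

D double-sharp 5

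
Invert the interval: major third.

minor sixth

The rule of nine gives the new number: 9 − 3 = 6, so a third becomes a sixth.
The quality also flips — major becomes minor — giving a minor sixth.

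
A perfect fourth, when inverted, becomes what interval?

Inverted interval numbers add to nine, so a fourth pairs with a fifth (4 + 5 = 9).
And perfect stays perfect under inversion, so we get a perfect fifth.

perfect fifth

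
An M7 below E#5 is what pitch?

F#4

The seventh takes the letter from E down to F.
Moving 11 semitones down from E#5 (the size of a major seventh) reaches F#4.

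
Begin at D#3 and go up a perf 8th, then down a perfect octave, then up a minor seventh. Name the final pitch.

D#3 up a perfect octave → D#4 (12 semitones).
D#4 down a perfect octave → D#3 (12 semitones).
Up a minor seventh from D#3: C#4 (10 semitones up).

C#4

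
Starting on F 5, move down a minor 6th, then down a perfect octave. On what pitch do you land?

A 3

A minor sixth down from F5 is A4.
A4 down a perfect octave → A3 (12 semitones).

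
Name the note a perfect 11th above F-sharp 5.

The eleventh's letter: F up four letter names plus an octave → B.
A perfect eleventh spans 17 semitones, so from F#5 the target pitch is B6.

B 6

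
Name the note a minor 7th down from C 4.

D 3

The seventh takes the letter from C down to D.
A minor seventh spans 10 semitones, so from C4 the target pitch is D3.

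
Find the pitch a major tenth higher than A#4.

The tenth's letter: A up three letter names plus an octave → C.
Moving 16 semitones up from A#4 (the size of a major tenth) reaches C##6.

C##6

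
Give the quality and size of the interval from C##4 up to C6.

doubly diminished 15th

C to C is the same letter name, plus 2 octaves, so the interval is some kind of fifteenth.
C##4 to C6 spans 22 semitones — two semitones narrower than the perfect fifteenth (24) — giving a doubly diminished fifteenth.
(Equivalently, a compound doubly diminished octave: a doubly diminished octave plus an octave.)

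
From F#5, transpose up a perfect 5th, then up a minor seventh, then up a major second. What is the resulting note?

F#5 up a perfect fifth → C#6 (7 semitones).
C#6 up a minor seventh → B6 (10 semitones).
B6 up a major second → C#7 (2 semitones).

C#7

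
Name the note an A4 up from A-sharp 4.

Four letter names up from A: D.
An augmented fourth spans 6 semitones, so from A#4 the target pitch is D##5.

D-double-sharp 5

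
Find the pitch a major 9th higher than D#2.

E#3

Two letters up from D (plus an octave) reaches E.
A major ninth is 14 semitones; 14 semitones up from D#2 gives E#3.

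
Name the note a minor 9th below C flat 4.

Counting two letter names plus an octave down from C lands on B.
A minor ninth spans 13 semitones, so from Cb4 the target pitch is Bb2.

B flat 2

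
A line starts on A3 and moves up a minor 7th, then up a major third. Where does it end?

Up a minor seventh from A3: G4 (10 semitones up).
G4 up a major third → B4 (4 semitones).

B4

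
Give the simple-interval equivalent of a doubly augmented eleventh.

doubly augmented 4th

Take out an octave (7 from the number): 11 − 7 = 4.
That makes a doubly augmented eleventh a compound doubly augmented fourth — an octave plus a doubly augmented fourth.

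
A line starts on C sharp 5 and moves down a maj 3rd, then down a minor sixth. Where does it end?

C sharp 4

C#5 down a major third → A4 (4 semitones).
A minor sixth down from A4 is C#4.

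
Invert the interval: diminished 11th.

First reduce the compound diminished eleventh to its simple form, a diminished fourth.
The rule of nine gives the new number: 9 − 4 = 5, so a fourth becomes a fifth.
Quality inverts too: diminished becomes augmented. That makes the inversion an augmented fifth.

augmented fifth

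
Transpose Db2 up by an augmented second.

E2

The second takes the letter from D up to E.
An augmented second is 3 semitones; 3 semitones up from Db2 gives E2.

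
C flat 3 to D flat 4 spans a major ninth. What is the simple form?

major 2nd

Each octave removed subtracts seven from the number: 9 − 7 = 2.
So a major ninth is an octave plus a major second. The quality is unchanged.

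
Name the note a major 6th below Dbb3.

Fbb2

Six letter names down from D: F.
Moving 9 semitones down from Dbb3 (the size of a major sixth) reaches Fbb2.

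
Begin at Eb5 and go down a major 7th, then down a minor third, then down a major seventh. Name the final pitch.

Down a major seventh from Eb5: Fb4 (11 semitones down).
A minor third down from Fb4 is Db4.
Down a major seventh from Db4: Ebb3 (11 semitones down).

Ebb3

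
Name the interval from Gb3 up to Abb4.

m9

G to A spans two letter names (G-A), plus an octave — that makes it a ninth of some quality.
At 13 semitones, Gb3→Abb4 falls one short of a major ninth: minor.
(Equivalently, a compound minor second: a minor second plus an octave.)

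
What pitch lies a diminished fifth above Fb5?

Cbb6

The fifth takes the letter from F up to C.
Moving 6 semitones up from Fb5 (the size of a diminished fifth) reaches Cbb6.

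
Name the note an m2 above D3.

Eb3

The second takes the letter from D up to E.
A minor second spans 1 semitone, so from D3 the target pitch is Eb3.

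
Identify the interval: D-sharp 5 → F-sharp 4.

M6

Descending from D#5 to F#4 is the same interval as ascending F#4 to D#5.
F to D spans six letter names (F-G-A-B-C-D), so the interval is some kind of sixth.
The major sixth spans 9 semitones, and F#4 to D#5 is exactly 9 semitones — so this is a major sixth.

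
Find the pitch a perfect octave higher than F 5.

F 6

The letter stays F (same as the start), shifted an octave up.
Moving 12 semitones up from F5 (the size of a perfect octave) reaches F6.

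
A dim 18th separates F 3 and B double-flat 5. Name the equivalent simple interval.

diminished fourth

Each octave removed subtracts seven from the number: 18 − 14 = 4.
So a diminished eighteenth is 2 octaves plus a diminished fourth. The quality is unchanged.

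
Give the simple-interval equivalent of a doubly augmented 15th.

doubly augmented octave

Subtracting seven from the interval number removes an octave: 15 − 7 = 8.
That makes a doubly augmented fifteenth a compound doubly augmented octave — an octave plus a doubly augmented octave.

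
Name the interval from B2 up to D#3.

major third

B to D spans three letter names (B-C-D), so the interval is some kind of third.
The major third spans 4 semitones, and B2 to D#3 is exactly 4 semitones — so this is a major third.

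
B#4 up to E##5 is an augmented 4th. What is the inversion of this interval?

Inverted interval numbers add to nine, so a fourth pairs with a fifth (4 + 5 = 9).
Quality inverts too: augmented becomes diminished. That makes the inversion a diminished fifth.

diminished 5th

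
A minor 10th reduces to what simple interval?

Subtracting seven from the interval number removes an octave: 10 − 7 = 3.
Quality carries through unchanged, so the simple form is a minor third.

minor 3rd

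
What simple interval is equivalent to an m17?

Each octave removed subtracts seven from the number: 17 − 14 = 3.
That makes a minor seventeenth a compound minor third — 2 octaves plus a minor third.

minor third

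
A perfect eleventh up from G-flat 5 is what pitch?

C-flat 7

Counting four letter names plus an octave up from G lands on C.
A perfect eleventh spans 17 semitones, so from Gb5 the target pitch is Cb7.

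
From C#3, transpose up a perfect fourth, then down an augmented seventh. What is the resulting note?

Gb2

Up a perfect fourth from C#3: F#3 (5 semitones up).
An augmented seventh down from F#3 is Gb2.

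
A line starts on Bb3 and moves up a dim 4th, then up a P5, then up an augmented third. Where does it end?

Up a diminished fourth from Bb3: Ebb4 (4 semitones up).
A perfect fifth up from Ebb4 is Bbb4.
An augmented third up from Bbb4 is D5.

D5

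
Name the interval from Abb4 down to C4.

Descending from Abb4 to C4 is the same interval as ascending C4 to Abb4.
C to A spans six letter names (C-D-E-F-G-A): a sixth.
The major sixth is 9 semitones; here we have 7, two semitones narrower: diminished.

diminished sixth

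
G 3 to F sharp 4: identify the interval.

major seventh

G to F spans seven letter names (G-A-B-C-D-E-F): a seventh.
G3 to F#4 is 11 semitones, matching the major seventh exactly, so the quality is major.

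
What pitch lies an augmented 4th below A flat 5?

Four letter names down from A: E.
Moving 6 semitones down from Ab5 (the size of an augmented fourth) reaches Ebb5.

E double-flat 5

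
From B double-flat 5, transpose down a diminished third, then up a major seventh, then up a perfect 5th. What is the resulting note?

Down a diminished third from Bbb5: G5 (2 semitones down).
Up a major seventh from G5: F#6 (11 semitones up).
Up a perfect fifth from F#6: C#7 (7 semitones up).

C sharp 7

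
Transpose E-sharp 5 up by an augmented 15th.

A fifteenth keeps the letter name E, two octaves up from E.
An augmented fifteenth spans 25 semitones, so from E#5 the target pitch is E##7.

E-double-sharp 7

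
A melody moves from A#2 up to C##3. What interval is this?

major third

A to C spans three letter names (A-B-C): a third.
The major third spans 4 semitones, and A#2 to C##3 is exactly 4 semitones — so this is a major third.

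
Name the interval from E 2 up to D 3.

m7

E to D spans seven letter names (E-F-G-A-B-C-D) — that makes it a seventh of some quality.
E2 to D3 is 10 semitones, a half step short of the major seventh (11), so this is minor.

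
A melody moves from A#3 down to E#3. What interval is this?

Descending from A#3 to E#3 is the same interval as ascending E#3 to A#3.
E to A spans four letter names (E-F-G-A), so the interval is some kind of fourth.
E#3 to A#3 is 5 semitones, matching the perfect fourth exactly, so the quality is perfect.

perfect 4th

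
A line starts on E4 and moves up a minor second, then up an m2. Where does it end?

Up a minor second from E4: F4 (1 semitone up).
Up a minor second from F4: Gb4 (1 semitone up).

Gb4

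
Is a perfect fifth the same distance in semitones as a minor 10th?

A perfect fifth is 7 semitones but a minor tenth is 15 semitones — different sizes.

No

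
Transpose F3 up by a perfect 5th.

C4

The fifth takes the letter from F up to C.
A perfect fifth is 7 semitones; 7 semitones up from F3 gives C4.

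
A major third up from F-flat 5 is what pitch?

A-flat 5

Counting three letter names up from F lands on A.
A major third spans 4 semitones, so from Fb5 the target pitch is Ab5.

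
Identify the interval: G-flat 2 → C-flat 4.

perfect eleventh

G to C spans four letter names (G-A-B-C), plus an octave — that makes it an eleventh of some quality.
Gb2 to Cb4 is 17 semitones, matching the perfect eleventh exactly, so the quality is perfect.
(Equivalently, a compound perfect fourth: a perfect fourth plus an octave.)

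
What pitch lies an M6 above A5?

F#6

Counting six letter names up from A lands on F.
A major sixth is 9 semitones; 9 semitones up from A5 gives F#6.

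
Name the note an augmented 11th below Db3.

Four letters down from D (plus an octave) reaches A.
An augmented eleventh is 18 semitones; 18 semitones down from Db3 gives Abb1.

Abb1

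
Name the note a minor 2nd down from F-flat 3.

The second takes the letter from F down to E.
A minor second is 1 semitone; 1 semitone down from Fb3 gives Eb3.

E-flat 3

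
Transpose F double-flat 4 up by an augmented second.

G flat 4

The second takes the letter from F up to G.
Moving 3 semitones up from Fbb4 (the size of an augmented second) reaches Gb4.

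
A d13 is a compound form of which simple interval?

Subtracting seven from the interval number removes an octave: 13 − 7 = 6.
So a diminished thirteenth is an octave plus a diminished sixth. The quality is unchanged.

diminished 6th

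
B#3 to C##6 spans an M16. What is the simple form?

major second

Each octave removed subtracts seven from the number: 16 − 14 = 2.
So a major sixteenth is 2 octaves plus a major second. The quality is unchanged.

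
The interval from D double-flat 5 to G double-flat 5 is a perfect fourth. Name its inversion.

perfect fifth

The rule of nine gives the new number: 9 − 4 = 5, so a fourth becomes a fifth.
The quality also flips — perfect stays perfect — giving a perfect fifth.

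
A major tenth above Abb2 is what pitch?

Counting three letter names plus an octave up from A lands on C.
A major tenth is 16 semitones; 16 semitones up from Abb2 gives Cb4.

Cb4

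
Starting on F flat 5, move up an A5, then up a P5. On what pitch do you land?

G 6

Fb5 up an augmented fifth → C6 (8 semitones).
A perfect fifth up from C6 is G6.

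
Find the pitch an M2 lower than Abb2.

Two letter names down from A: G.
A major second spans 2 semitones, so from Abb2 the target pitch is Gbb2.

Gbb2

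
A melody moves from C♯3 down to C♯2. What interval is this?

Descending from C#3 to C#2 is the same interval as ascending C#2 to C#3.
C to C is the same letter name, plus an octave, so the interval is some kind of octave.
C#2 to C#3 is 12 semitones, matching the perfect octave exactly, so the quality is perfect.

perfect octave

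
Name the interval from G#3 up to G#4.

P8

G to G is the same letter name, plus an octave: an octave.
The perfect octave spans 12 semitones, and G#3 to G#4 is exactly 12 semitones — so this is a perfect octave.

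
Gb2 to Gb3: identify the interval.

perfect octave

G to G is the same letter name, plus an octave — that makes it an octave of some quality.
Gb2 to Gb3 is 12 semitones, matching the perfect octave exactly, so the quality is perfect.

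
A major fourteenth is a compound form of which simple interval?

major 7th

Subtracting seven from the interval number removes an octave: 14 − 7 = 7.
That makes a major fourteenth a compound major seventh — an octave plus a major seventh.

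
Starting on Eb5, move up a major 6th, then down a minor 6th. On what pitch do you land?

E5

Eb5 up a major sixth → C6 (9 semitones).
Down a minor sixth from C6: E5 (8 semitones down).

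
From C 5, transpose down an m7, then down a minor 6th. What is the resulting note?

Down a minor seventh from C5: D4 (10 semitones down).
Down a minor sixth from D4: F#3 (8 semitones down).

F sharp 3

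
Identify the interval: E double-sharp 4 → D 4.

Descending from E##4 to D4 is the same interval as ascending D4 to E##4.
D to E spans two letter names (D-E) — that makes it a second of some quality.
D4 to E##4 spans 4 semitones — two semitones wider than the major second (2) — giving a doubly augmented second.

doubly augmented second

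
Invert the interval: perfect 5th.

P4

Inverted interval numbers add to nine, so a fifth pairs with a fourth (5 + 4 = 9).
And perfect stays perfect under inversion, so we get a perfect fourth.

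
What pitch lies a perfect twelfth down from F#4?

Five letters down from F (plus an octave) reaches B.
A perfect twelfth is 19 semitones; 19 semitones down from F#4 gives B2.

B2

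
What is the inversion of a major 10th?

minor sixth

First reduce the compound major tenth to its simple form, a major third.
The rule of nine gives the new number: 9 − 3 = 6, so a third becomes a sixth.
Quality inverts too: major becomes minor. That makes the inversion a minor sixth.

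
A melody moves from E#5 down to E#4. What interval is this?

perfect octave

Descending from E#5 to E#4 is the same interval as ascending E#4 to E#5.
E to E is the same letter name, plus an octave — that makes it an octave of some quality.
E#4 to E#5 is 12 semitones, matching the perfect octave exactly, so the quality is perfect.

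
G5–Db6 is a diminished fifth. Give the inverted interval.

A4

Inverted interval numbers add to nine, so a fifth pairs with a fourth (5 + 4 = 9).
Quality inverts too: diminished becomes augmented. That makes the inversion an augmented fourth.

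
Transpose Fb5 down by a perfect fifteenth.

The letter stays F (same as the start), shifted two octaves down.
Moving 24 semitones down from Fb5 (the size of a perfect fifteenth) reaches Fb3.

Fb3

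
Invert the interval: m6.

M3

The rule of nine gives the new number: 9 − 6 = 3, so a sixth becomes a third.
And minor becomes major under inversion, so we get a major third.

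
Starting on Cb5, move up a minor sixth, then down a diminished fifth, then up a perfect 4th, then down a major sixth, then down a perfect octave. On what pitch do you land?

Bbb3

Cb5 up a minor sixth → Abb5 (8 semitones).
A diminished fifth down from Abb5 is Db5.
A perfect fourth up from Db5 is Gb5.
Gb5 down a major sixth → Bbb4 (9 semitones).
Down a perfect octave from Bbb4: Bbb3 (12 semitones down).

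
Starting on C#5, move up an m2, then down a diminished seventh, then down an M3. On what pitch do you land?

A minor second up from C#5 is D5.
D5 down a diminished seventh → E#4 (9 semitones).
A major third down from E#4 is C#4.

C#4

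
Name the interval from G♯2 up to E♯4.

major thirteenth

G to E spans six letter names (G-A-B-C-D-E), plus an octave: a thirteenth.
G#2 to E#4 is 21 semitones, matching the major thirteenth exactly, so the quality is major.
(Equivalently, a compound major sixth: a major sixth plus an octave.)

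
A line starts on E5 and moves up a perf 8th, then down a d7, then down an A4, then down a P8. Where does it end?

A perfect octave up from E5 is E6.
E6 down a diminished seventh → F##5 (9 semitones).
An augmented fourth down from F##5 is C#5.
C#5 down a perfect octave → C#4 (12 semitones).

C#4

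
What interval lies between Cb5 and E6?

augmented tenth

C to E spans three letter names (C-D-E), plus an octave: a tenth.
A major tenth would be 16 semitones; Cb5 to E6 is 17, one semitone wider, so the interval is augmented.
(Equivalently, a compound augmented third: an augmented third plus an octave.)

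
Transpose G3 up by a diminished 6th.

Six letter names up from G: E.
Moving 7 semitones up from G3 (the size of a diminished sixth) reaches Ebb4.

Ebb4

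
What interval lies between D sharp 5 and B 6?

m13

D to B spans six letter names (D-E-F-G-A-B), plus an octave, so the interval is some kind of thirteenth.
A major thirteenth would be 21 semitones, but D#5 to B6 is 20 — one semitone narrower, making it a minor thirteenth.
(Equivalently, a compound minor sixth: a minor sixth plus an octave.)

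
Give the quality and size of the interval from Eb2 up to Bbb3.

E to B spans five letter names (E-F-G-A-B), plus an octave, so the interval is some kind of twelfth.
The perfect twelfth is 19 semitones; here we have 18, one semitone narrower: diminished.
(Equivalently, a compound diminished fifth: a diminished fifth plus an octave.)

diminished twelfth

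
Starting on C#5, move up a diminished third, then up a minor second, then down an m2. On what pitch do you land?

C#5 up a diminished third → Eb5 (2 semitones).
A minor second up from Eb5 is Fb5.
Fb5 down a minor second → Eb5 (1 semitone).

Eb5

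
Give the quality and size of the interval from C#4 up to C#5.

perfect octave

C to C is the same letter name, plus an octave: an octave.
Counting semitones, C#4→C#5 is 12, which is the perfect octave.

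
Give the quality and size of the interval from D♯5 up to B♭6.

D to B spans six letter names (D-E-F-G-A-B), plus an octave — that makes it a thirteenth of some quality.
The major thirteenth is 21 semitones; here we have 19, two semitones narrower: diminished.
(Equivalently, a compound diminished sixth: a diminished sixth plus an octave.)

diminished 13th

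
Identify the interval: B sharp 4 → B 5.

B to B is the same letter name, plus an octave — that makes it an octave of some quality.
The perfect octave is 12 semitones; here we have 11, one semitone narrower: diminished.

diminished 8th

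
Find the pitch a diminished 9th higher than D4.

Counting two letter names plus an octave up from D lands on E.
A diminished ninth is 12 semitones; 12 semitones up from D4 gives Ebb5.

Ebb5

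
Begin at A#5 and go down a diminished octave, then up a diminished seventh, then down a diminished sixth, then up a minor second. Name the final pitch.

C##5

A#5 down a diminished octave → A##4 (11 semitones).
A diminished seventh up from A##4 is G#5.
A diminished sixth down from G#5 is B##4.
A minor second up from B##4 is C##5.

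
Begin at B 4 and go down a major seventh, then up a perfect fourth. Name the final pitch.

F 4

B4 down a major seventh → C4 (11 semitones).
A perfect fourth up from C4 is F4.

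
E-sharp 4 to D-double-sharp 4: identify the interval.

Descending from E#4 to D##4 is the same interval as ascending D##4 to E#4.
D to E spans two letter names (D-E) — that makes it a second of some quality.
A major second would be 2 semitones, but D##4 to E#4 is 1 — one semitone narrower, making it a minor second.

minor second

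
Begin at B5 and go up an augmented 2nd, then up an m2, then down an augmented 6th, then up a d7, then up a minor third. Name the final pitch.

Up an augmented second from B5: C##6 (3 semitones up).
C##6 up a minor second → D#6 (1 semitone).
Down an augmented sixth from D#6: F5 (10 semitones down).
A diminished seventh up from F5 is Ebb6.
Up a minor third from Ebb6: Gbb6 (3 semitones up).

Gbb6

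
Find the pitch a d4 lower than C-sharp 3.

The fourth takes the letter from C down to G.
A diminished fourth is 4 semitones; 4 semitones down from C#3 gives G##2.

G-double-sharp 2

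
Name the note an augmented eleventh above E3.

Counting four letter names plus an octave up from E lands on A.
An augmented eleventh is 18 semitones; 18 semitones up from E3 gives A#4.

A#4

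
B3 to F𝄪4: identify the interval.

augmented fifth

B to F spans five letter names (B-C-D-E-F) — that makes it a fifth of some quality.
The perfect fifth is 7 semitones; here we have 8, one semitone wider: augmented.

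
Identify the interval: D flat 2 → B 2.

D to B spans six letter names (D-E-F-G-A-B) — that makes it a sixth of some quality.
Db2 to B2 spans 10 semitones — one semitone wider than the major sixth (9) — giving an augmented sixth.

augmented 6th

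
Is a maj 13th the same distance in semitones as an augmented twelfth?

A major thirteenth spans 21 semitones; an augmented twelfth spans 20 semitones. They differ by 1.

No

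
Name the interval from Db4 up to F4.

D to F spans three letter names (D-E-F): a third.
The major third spans 4 semitones, and Db4 to F4 is exactly 4 semitones — so this is a major third.

major third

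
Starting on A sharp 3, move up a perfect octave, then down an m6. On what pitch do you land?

C double-sharp 4

A#3 up a perfect octave → A#4 (12 semitones).
Down a minor sixth from A#4: C##4 (8 semitones down).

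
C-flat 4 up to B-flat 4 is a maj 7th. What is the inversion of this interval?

m2

The rule of nine gives the new number: 9 − 7 = 2, so a seventh becomes a second.
And major becomes minor under inversion, so we get a minor second.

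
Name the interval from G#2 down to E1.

M10

Descending from G#2 to E1 is the same interval as ascending E1 to G#2.
E to G spans three letter names (E-F-G), plus an octave — that makes it a tenth of some quality.
The major tenth spans 16 semitones, and E1 to G#2 is exactly 16 semitones — so this is a major tenth.
(Equivalently, a compound major third: a major third plus an octave.)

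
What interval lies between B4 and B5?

perfect 8th

B to B is the same letter name, plus an octave, so the interval is some kind of octave.
The perfect octave spans 12 semitones, and B4 to B5 is exactly 12 semitones — so this is a perfect octave.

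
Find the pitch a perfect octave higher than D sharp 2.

An octave keeps the letter name D, an octave up from D.
A perfect octave spans 12 semitones, so from D#2 the target pitch is D#3.

D sharp 3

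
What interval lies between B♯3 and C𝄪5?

major ninth

B to C spans two letter names (B-C), plus an octave — that makes it a ninth of some quality.
The major ninth spans 14 semitones, and B#3 to C##5 is exactly 14 semitones — so this is a major ninth.
(Equivalently, a compound major second: a major second plus an octave.)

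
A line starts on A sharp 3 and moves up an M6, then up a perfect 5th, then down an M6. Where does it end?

A#3 up a major sixth → F##4 (9 semitones).
A perfect fifth up from F##4 is C##5.
A major sixth down from C##5 is E#4.

E sharp 4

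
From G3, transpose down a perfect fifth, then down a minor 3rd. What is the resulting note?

A perfect fifth down from G3 is C3.
Down a minor third from C3: A2 (3 semitones down).

A2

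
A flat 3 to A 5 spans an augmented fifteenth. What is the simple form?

A8

Take out an octave (7 from the number): 15 − 7 = 8.
Quality carries through unchanged, so the simple form is an augmented octave.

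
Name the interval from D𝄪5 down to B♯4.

M3

Descending from D##5 to B#4 is the same interval as ascending B#4 to D##5.
B to D spans three letter names (B-C-D) — that makes it a third of some quality.
Counting semitones, B#4→D##5 is 4, which is the major third.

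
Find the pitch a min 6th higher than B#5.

Six letter names up from B: G.
A minor sixth is 8 semitones; 8 semitones up from B#5 gives G#6.

G#6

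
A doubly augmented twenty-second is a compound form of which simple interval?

Subtracting seven from the interval number removes an octave: 22 − 14 = 8.
Quality carries through unchanged, so the simple form is a doubly augmented octave.

doubly augmented 8th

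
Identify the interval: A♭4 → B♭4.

A to B spans two letter names (A-B): a second.
Ab4 to Bb4 is 2 semitones, matching the major second exactly, so the quality is major.

major second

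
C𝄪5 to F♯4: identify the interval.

Descending from C##5 to F#4 is the same interval as ascending F#4 to C##5.
F to C spans five letter names (F-G-A-B-C) — that makes it a fifth of some quality.
F#4 to C##5 spans 8 semitones — one semitone wider than the perfect fifth (7) — giving an augmented fifth.

augmented 5th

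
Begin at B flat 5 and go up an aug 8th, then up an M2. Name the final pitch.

C sharp 7

An augmented octave up from Bb5 is B6.
A major second up from B6 is C#7.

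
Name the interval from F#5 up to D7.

F to D spans six letter names (F-G-A-B-C-D), plus an octave: a thirteenth.
A major thirteenth would be 21 semitones, but F#5 to D7 is 20 — one semitone narrower, making it a minor thirteenth.
(Equivalently, a compound minor sixth: a minor sixth plus an octave.)

m13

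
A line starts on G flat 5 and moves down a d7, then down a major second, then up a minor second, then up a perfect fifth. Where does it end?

E flat 5

Down a diminished seventh from Gb5: A4 (9 semitones down).
Down a major second from A4: G4 (2 semitones down).
G4 up a minor second → Ab4 (1 semitone).
Ab4 up a perfect fifth → Eb5 (7 semitones).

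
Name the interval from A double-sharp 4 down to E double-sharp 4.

Descending from A##4 to E##4 is the same interval as ascending E##4 to A##4.
E to A spans four letter names (E-F-G-A): a fourth.
Counting semitones, E##4→A##4 is 5, which is the perfect fourth.

perfect fourth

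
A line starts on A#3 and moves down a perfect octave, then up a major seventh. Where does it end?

G##3

A#3 down a perfect octave → A#2 (12 semitones).
A major seventh up from A#2 is G##3.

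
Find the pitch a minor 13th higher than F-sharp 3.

Six letters up from F (plus an octave) reaches D.
Moving 20 semitones up from F#3 (the size of a minor thirteenth) reaches D5.

D 5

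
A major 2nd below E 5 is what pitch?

Counting two letter names down from E lands on D.
A major second is 2 semitones; 2 semitones down from E5 gives D5.

D 5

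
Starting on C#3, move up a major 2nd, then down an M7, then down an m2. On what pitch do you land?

C#3 up a major second → D#3 (2 semitones).
A major seventh down from D#3 is E2.
E2 down a minor second → D#2 (1 semitone).

D#2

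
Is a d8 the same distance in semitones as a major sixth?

11 semitones (diminished octave) vs 9 semitones (major sixth): not equal.

No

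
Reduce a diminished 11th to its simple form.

Subtracting seven from the interval number removes an octave: 11 − 7 = 4.
That makes a diminished eleventh a compound diminished fourth — an octave plus a diminished fourth.

d4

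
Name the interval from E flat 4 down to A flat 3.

Descending from Eb4 to Ab3 is the same interval as ascending Ab3 to Eb4.
A to E spans five letter names (A-B-C-D-E): a fifth.
Ab3 to Eb4 is 7 semitones, matching the perfect fifth exactly, so the quality is perfect.

perfect fifth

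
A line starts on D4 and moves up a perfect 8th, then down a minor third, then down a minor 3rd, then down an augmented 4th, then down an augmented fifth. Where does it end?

Gb3

Up a perfect octave from D4: D5 (12 semitones up).
A minor third down from D5 is B4.
Down a minor third from B4: G#4 (3 semitones down).
Down an augmented fourth from G#4: D4 (6 semitones down).
An augmented fifth down from D4 is Gb3.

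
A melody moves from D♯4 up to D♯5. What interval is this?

D to D is the same letter name, plus an octave, so the interval is some kind of octave.
Counting semitones, D#4→D#5 is 12, which is the perfect octave.

P8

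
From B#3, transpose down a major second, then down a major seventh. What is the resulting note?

B2

Down a major second from B#3: A#3 (2 semitones down).
A#3 down a major seventh → B2 (11 semitones).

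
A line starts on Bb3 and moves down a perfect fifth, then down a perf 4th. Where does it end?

Bb2

Bb3 down a perfect fifth → Eb3 (7 semitones).
A perfect fourth down from Eb3 is Bb2.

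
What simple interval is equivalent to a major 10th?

major third

Subtracting seven from the interval number removes an octave: 10 − 7 = 3.
Quality carries through unchanged, so the simple form is a major third.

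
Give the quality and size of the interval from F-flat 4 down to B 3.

Descending from Fb4 to B3 is the same interval as ascending B3 to Fb4.
B to F spans five letter names (B-C-D-E-F): a fifth.
The perfect fifth is 7 semitones; here we have 5, two semitones narrower: doubly diminished.

doubly diminished fifth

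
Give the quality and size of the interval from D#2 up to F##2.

D to F spans three letter names (D-E-F) — that makes it a third of some quality.
Counting semitones, D#2→F##2 is 4, which is the major third.

major third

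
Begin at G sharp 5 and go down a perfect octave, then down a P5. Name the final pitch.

Down a perfect octave from G#5: G#4 (12 semitones down).
A perfect fifth down from G#4 is C#4.

C sharp 4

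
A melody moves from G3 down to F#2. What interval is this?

m9

Descending from G3 to F#2 is the same interval as ascending F#2 to G3.
F to G spans two letter names (F-G), plus an octave: a ninth.
A major ninth would be 14 semitones, but F#2 to G3 is 13 — one semitone narrower, making it a minor ninth.
(Equivalently, a compound minor second: a minor second plus an octave.)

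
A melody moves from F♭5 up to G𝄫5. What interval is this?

minor 2nd

F to G spans two letter names (F-G), so the interval is some kind of second.
Fb5 to Gbb5 is 1 semitone, a half step short of the major second (2), so this is minor.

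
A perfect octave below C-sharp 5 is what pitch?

C-sharp 4

For an octave the letter name doesn't change: still C, an octave down.
A perfect octave is 12 semitones; 12 semitones down from C#5 gives C#4.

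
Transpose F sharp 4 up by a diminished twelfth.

Five letters up from F (plus an octave) reaches C.
Moving 18 semitones up from F#4 (the size of a diminished twelfth) reaches C6.

C 6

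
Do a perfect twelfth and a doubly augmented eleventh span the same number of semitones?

Yes

A perfect twelfth = 19 semitones = a doubly augmented eleventh; enharmonically equal.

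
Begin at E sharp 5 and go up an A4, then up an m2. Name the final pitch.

B sharp 5

Up an augmented fourth from E#5: A##5 (6 semitones up).
A##5 up a minor second → B#5 (1 semitone).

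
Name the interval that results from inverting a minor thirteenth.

major 3rd

First reduce the compound minor thirteenth to its simple form, a minor sixth.
Interval numbers invert to sum to nine: 6 + 3 = 9, so a sixth inverts to a third.
Quality inverts too: minor becomes major. That makes the inversion a major third.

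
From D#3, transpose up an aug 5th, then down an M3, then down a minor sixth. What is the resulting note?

A##2

An augmented fifth up from D#3 is A##3.
A##3 down a major third → F##3 (4 semitones).
A minor sixth down from F##3 is A##2.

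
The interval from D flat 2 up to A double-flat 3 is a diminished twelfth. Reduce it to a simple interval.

d5

Subtracting seven from the interval number removes an octave: 12 − 7 = 5.
So a diminished twelfth is an octave plus a diminished fifth. The quality is unchanged.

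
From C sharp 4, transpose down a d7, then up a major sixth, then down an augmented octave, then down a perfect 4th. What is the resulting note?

F double-sharp 2

Down a diminished seventh from C#4: D##3 (9 semitones down).
Up a major sixth from D##3: B##3 (9 semitones up).
B##3 down an augmented octave → B#2 (13 semitones).
B#2 down a perfect fourth → F##2 (5 semitones).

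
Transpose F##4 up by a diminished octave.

F#5

An octave keeps the letter name F, an octave up from F.
A diminished octave is 11 semitones; 11 semitones up from F##4 gives F#5.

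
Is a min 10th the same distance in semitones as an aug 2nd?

No

15 semitones (minor tenth) vs 3 semitones (augmented second): not equal.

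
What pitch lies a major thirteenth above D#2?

Counting six letter names plus an octave up from D lands on B.
A major thirteenth spans 21 semitones, so from D#2 the target pitch is B#3.

B#3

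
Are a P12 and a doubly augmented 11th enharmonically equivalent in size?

Yes

A perfect twelfth = 19 semitones = a doubly augmented eleventh; enharmonically equal.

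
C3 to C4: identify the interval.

perfect octave

C to C is the same letter name, plus an octave, so the interval is some kind of octave.
Counting semitones, C3→C4 is 12, which is the perfect octave.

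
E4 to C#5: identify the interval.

E to C spans six letter names (E-F-G-A-B-C), so the interval is some kind of sixth.
Counting semitones, E4→C#5 is 9, which is the major sixth.

major sixth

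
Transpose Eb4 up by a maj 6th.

C5

The sixth takes the letter from E up to C.
A major sixth is 9 semitones; 9 semitones up from Eb4 gives C5.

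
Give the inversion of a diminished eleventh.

augmented 5th

First reduce the compound diminished eleventh to its simple form, a diminished fourth.
The rule of nine gives the new number: 9 − 4 = 5, so a fourth becomes a fifth.
And diminished becomes augmented under inversion, so we get an augmented fifth.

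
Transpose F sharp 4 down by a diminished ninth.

Two letters down from F (plus an octave) reaches E.
Moving 12 semitones down from F#4 (the size of a diminished ninth) reaches E##3.

E double-sharp 3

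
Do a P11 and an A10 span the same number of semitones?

A perfect eleventh spans 17 semitones, and an augmented tenth also spans 17 semitones — they're enharmonic.

Yes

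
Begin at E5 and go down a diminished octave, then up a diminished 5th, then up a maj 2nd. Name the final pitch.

C#5

Down a diminished octave from E5: E#4 (11 semitones down).
Up a diminished fifth from E#4: B4 (6 semitones up).
B4 up a major second → C#5 (2 semitones).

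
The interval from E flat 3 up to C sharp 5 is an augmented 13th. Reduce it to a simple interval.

A6

Take out an octave (7 from the number): 13 − 7 = 6.
So an augmented thirteenth is an octave plus an augmented sixth. The quality is unchanged.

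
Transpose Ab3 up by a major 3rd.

C4

Three letter names up from A: C.
A major third spans 4 semitones, so from Ab3 the target pitch is C4.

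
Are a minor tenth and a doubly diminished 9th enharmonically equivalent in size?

15 semitones (minor tenth) vs 11 semitones (doubly diminished ninth): not equal.

No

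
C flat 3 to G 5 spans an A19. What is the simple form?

augmented 5th

Subtracting seven from the interval number removes an octave: 19 − 14 = 5.
So an augmented nineteenth is 2 octaves plus an augmented fifth. The quality is unchanged.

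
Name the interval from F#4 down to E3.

Descending from F#4 to E3 is the same interval as ascending E3 to F#4.
E to F spans two letter names (E-F), plus an octave — that makes it a ninth of some quality.
E3 to F#4 is 14 semitones, matching the major ninth exactly, so the quality is major.
(Equivalently, a compound major second: a major second plus an octave.)

major 9th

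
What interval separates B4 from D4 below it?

major 6th

Descending from B4 to D4 is the same interval as ascending D4 to B4.
D to B spans six letter names (D-E-F-G-A-B) — that makes it a sixth of some quality.
Counting semitones, D4→B4 is 9, which is the major sixth.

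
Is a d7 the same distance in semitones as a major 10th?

9 semitones (diminished seventh) vs 16 semitones (major tenth): not equal.

No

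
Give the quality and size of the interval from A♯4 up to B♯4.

major 2nd

A to B spans two letter names (A-B): a second.
Counting semitones, A#4→B#4 is 2, which is the major second.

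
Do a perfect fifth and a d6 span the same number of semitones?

A perfect fifth = 7 semitones = a diminished sixth; enharmonically equal.

Yes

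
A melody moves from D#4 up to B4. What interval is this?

D to B spans six letter names (D-E-F-G-A-B) — that makes it a sixth of some quality.
D#4 to B4 is 8 semitones, a half step short of the major sixth (9), so this is minor.

minor 6th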